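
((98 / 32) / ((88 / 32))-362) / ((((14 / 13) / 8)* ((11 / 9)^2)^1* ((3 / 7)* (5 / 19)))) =-105897051 / 6655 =-15912.40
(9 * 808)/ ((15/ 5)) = 2424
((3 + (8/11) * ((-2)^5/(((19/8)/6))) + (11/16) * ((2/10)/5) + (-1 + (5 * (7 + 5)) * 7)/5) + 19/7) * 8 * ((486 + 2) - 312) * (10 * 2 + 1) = 431842872/475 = 909142.89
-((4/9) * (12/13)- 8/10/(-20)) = -439/975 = -0.45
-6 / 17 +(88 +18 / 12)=3031 / 34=89.15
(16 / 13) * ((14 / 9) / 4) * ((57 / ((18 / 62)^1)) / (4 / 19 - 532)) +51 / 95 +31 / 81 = 0.74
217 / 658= 0.33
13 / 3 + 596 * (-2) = -1187.67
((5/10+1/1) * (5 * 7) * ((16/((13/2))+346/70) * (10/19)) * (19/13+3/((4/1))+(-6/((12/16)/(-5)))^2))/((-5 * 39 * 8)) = -14773065/70304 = -210.13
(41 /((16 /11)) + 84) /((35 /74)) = 237.20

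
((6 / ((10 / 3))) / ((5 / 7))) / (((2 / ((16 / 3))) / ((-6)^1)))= -1008 / 25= -40.32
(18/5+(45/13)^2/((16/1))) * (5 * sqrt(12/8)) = 58797 * sqrt(6)/5408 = 26.63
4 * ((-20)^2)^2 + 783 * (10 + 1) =648613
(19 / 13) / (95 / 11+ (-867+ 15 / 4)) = -836 / 488839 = -0.00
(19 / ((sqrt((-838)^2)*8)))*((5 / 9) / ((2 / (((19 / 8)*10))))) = 0.02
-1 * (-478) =478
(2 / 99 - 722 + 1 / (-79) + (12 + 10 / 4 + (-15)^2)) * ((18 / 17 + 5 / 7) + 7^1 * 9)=-29086704538 / 930699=-31252.54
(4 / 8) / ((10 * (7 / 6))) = 3 / 70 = 0.04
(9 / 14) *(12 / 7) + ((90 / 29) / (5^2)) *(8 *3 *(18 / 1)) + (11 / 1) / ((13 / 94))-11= 11385657 / 92365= 123.27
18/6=3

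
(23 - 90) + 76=9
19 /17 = 1.12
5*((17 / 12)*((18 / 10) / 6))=17 / 8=2.12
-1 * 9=-9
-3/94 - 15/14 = -363/329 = -1.10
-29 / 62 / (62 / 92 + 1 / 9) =-6003 / 10075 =-0.60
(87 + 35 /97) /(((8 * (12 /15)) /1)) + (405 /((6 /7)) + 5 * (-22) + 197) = 889529 /1552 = 573.15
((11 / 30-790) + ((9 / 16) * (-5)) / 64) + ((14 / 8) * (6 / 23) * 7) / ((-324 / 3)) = -836962927 / 1059840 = -789.71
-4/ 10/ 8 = -1/ 20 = -0.05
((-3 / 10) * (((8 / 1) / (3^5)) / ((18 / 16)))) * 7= -224 / 3645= -0.06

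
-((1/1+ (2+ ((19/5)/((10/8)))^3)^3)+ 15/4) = -415963848162859579/15258789062500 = -27260.61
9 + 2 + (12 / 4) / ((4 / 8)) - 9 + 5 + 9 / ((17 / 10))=18.29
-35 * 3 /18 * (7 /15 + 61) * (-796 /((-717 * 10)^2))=642173 /115670025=0.01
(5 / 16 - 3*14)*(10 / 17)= -3335 / 136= -24.52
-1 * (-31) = 31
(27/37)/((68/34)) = 27/74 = 0.36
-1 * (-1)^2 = -1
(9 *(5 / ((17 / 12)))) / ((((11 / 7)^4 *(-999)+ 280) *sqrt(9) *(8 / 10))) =-540225 / 237219343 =-0.00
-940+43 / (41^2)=-939.97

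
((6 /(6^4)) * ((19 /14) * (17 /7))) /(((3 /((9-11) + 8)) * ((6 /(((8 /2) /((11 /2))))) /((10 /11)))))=1615 /480249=0.00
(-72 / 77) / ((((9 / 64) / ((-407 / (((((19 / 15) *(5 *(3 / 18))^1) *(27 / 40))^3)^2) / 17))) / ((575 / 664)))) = 356935270400000000 / 338746009478373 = 1053.70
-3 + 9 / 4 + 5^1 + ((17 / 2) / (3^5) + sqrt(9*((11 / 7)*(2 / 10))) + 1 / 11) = 3*sqrt(385) / 35 + 46787 / 10692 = 6.06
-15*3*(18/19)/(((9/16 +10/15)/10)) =-388800/1121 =-346.83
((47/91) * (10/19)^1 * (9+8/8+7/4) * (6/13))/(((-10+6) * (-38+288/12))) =33135/1258712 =0.03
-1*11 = -11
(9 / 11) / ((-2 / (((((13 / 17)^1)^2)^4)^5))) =-3250697832760783013369287898772061408898858409 / 363395492389171132062343618249694848637488001990422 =-0.00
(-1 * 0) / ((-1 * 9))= 0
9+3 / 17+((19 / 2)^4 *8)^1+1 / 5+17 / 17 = 11079049 / 170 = 65170.88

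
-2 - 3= -5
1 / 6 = 0.17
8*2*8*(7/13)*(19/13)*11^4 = 249248384/169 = 1474842.51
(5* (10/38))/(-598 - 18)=-25/11704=-0.00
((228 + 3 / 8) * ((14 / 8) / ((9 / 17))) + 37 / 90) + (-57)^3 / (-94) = 184458839 / 67680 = 2725.46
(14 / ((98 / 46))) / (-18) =-23 / 63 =-0.37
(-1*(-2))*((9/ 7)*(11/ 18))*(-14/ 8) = -11/ 4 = -2.75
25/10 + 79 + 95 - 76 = 100.50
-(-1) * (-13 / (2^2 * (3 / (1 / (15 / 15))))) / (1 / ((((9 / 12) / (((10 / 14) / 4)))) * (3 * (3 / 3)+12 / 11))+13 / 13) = -819 / 800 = -1.02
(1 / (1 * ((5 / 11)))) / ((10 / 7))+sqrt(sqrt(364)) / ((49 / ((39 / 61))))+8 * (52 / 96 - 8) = -8719 / 150+39 * sqrt(2) * 91^(1 / 4) / 2989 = -58.07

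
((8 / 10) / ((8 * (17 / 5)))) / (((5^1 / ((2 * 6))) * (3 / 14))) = 28 / 85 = 0.33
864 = 864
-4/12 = -1/3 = -0.33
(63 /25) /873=7 /2425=0.00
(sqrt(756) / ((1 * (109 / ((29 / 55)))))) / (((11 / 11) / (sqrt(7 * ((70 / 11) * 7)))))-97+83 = -14+8526 * sqrt(330) / 65945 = -11.65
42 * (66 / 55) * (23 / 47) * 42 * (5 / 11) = 243432 / 517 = 470.85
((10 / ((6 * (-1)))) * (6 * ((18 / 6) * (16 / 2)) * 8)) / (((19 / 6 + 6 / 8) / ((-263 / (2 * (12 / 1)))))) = 252480 / 47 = 5371.91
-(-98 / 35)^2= -196 / 25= -7.84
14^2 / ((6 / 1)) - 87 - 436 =-1471 / 3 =-490.33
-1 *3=-3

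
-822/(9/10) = -2740/3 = -913.33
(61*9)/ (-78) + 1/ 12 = -6.96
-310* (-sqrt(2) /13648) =0.03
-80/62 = -40/31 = -1.29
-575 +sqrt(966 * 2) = -531.05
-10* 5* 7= -350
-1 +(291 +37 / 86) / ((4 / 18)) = 225395 / 172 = 1310.44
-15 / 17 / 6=-5 / 34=-0.15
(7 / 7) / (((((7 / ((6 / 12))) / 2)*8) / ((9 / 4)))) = 9 / 224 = 0.04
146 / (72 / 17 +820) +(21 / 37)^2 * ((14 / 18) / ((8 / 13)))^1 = 22415593 / 38364856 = 0.58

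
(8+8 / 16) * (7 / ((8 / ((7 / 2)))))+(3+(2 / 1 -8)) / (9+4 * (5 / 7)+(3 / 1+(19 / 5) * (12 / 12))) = 540589 / 20896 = 25.87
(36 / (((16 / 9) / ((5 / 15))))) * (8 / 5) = 54 / 5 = 10.80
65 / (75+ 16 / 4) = 65 / 79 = 0.82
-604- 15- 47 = -666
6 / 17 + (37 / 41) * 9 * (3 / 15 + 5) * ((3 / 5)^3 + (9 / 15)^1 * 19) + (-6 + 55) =235213447 / 435625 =539.94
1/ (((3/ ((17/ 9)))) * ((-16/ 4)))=-17/ 108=-0.16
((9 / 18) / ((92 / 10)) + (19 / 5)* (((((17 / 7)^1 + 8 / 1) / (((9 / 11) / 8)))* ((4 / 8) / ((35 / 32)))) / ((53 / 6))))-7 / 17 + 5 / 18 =18253195139 / 913884300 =19.97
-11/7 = -1.57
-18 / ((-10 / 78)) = 702 / 5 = 140.40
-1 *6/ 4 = -3/ 2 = -1.50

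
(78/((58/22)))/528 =13/232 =0.06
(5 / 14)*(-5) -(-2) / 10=-111 / 70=-1.59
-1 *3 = -3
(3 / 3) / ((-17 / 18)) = -18 / 17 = -1.06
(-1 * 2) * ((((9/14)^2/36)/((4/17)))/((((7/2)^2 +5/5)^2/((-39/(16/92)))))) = 137241/1101128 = 0.12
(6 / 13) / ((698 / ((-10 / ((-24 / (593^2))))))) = 1758245 / 18148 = 96.88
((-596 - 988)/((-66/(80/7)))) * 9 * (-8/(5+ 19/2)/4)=-69120/203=-340.49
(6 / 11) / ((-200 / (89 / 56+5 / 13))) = -4311 / 800800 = -0.01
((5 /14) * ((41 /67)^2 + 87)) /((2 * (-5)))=-14008 /4489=-3.12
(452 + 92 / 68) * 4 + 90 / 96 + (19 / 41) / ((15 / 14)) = 303576697 / 167280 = 1814.78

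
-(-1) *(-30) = -30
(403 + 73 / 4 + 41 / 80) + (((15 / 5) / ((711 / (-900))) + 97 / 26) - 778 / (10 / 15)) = -61234193 / 82160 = -745.30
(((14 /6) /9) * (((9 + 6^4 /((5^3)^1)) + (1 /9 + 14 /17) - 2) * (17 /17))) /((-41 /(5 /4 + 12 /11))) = -126188699 /465770250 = -0.27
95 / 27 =3.52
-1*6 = -6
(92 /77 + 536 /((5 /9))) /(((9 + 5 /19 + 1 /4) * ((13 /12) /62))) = 7009721984 /1206205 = 5811.39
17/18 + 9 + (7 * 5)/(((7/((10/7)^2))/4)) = 44771/882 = 50.76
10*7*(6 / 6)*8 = 560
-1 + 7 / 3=4 / 3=1.33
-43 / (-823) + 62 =51069 / 823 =62.05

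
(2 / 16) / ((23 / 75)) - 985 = -181165 / 184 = -984.59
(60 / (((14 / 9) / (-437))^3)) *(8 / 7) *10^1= -36502540342200 / 2401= -15203057202.08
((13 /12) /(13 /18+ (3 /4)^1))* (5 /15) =13 /53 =0.25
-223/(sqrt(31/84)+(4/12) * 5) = -93660/607+1338 * sqrt(651)/607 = -98.06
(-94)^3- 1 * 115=-830699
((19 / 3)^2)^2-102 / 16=1038437 / 648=1602.53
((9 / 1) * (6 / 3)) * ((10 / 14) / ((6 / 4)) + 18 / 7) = 384 / 7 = 54.86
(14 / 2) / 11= 7 / 11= 0.64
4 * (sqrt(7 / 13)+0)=4 * sqrt(91) / 13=2.94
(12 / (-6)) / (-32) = 1 / 16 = 0.06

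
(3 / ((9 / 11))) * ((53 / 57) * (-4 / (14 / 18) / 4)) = -4.38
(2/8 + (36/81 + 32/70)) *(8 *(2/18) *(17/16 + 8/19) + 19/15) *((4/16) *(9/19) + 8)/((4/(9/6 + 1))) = 3957975407/261999360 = 15.11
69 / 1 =69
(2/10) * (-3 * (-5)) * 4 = 12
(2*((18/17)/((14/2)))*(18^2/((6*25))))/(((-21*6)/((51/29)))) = -324/35525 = -0.01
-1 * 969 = -969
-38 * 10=-380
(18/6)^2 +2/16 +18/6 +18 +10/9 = 2249/72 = 31.24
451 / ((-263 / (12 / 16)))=-1353 / 1052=-1.29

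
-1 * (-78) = 78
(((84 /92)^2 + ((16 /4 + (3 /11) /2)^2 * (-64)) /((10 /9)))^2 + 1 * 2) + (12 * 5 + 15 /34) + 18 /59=199235113774184618299 /205472176862150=969645.22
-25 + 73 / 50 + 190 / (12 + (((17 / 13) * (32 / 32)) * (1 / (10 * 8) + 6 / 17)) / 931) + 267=21520136603 / 82995550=259.29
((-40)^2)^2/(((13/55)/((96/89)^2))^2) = 657733976064000000/10603438729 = 62030251.97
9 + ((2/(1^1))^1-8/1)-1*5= -2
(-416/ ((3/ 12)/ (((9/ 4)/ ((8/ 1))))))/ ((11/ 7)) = -3276/ 11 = -297.82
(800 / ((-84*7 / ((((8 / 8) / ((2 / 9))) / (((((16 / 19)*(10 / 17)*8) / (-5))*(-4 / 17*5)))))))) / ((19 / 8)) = -4335 / 1568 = -2.76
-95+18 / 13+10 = -1087 / 13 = -83.62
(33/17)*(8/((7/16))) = 4224/119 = 35.50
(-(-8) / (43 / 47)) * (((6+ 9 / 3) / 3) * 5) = 5640 / 43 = 131.16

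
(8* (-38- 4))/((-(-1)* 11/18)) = -6048/11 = -549.82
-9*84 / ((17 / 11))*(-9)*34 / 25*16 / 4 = 23950.08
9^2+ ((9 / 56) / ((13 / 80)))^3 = 61768251 / 753571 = 81.97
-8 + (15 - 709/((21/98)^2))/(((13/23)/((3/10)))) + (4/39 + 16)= -3189907/390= -8179.25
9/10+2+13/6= 76/15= 5.07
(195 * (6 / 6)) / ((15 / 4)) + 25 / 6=337 / 6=56.17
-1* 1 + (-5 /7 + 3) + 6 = 51 /7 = 7.29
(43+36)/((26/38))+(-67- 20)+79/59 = 22857/767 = 29.80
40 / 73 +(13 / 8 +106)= 63173 / 584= 108.17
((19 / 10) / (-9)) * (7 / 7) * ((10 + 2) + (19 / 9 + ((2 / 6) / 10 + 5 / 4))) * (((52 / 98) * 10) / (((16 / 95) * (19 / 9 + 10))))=-13004303 / 1538208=-8.45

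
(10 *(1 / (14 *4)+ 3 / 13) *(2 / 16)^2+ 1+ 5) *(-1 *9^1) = -1266129 / 23296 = -54.35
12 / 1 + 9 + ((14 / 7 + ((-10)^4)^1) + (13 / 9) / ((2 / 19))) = 180661 / 18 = 10036.72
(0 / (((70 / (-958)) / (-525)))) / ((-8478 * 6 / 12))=0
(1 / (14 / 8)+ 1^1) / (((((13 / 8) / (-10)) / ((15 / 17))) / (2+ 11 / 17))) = -594000 / 26299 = -22.59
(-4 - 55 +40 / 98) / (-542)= 2871 / 26558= 0.11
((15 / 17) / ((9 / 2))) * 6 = 20 / 17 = 1.18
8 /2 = 4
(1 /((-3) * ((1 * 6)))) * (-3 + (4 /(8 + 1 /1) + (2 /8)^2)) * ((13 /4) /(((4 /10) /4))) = 23335 /5184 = 4.50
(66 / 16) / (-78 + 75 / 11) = -121 / 2088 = -0.06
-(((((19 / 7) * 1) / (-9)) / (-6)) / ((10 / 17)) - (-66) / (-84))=0.70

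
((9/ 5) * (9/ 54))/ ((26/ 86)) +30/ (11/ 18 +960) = 2300739/ 2247830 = 1.02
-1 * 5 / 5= -1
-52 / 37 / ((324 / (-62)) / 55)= 44330 / 2997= 14.79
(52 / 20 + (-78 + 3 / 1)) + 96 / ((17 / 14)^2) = -10538 / 1445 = -7.29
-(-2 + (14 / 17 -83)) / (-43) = -1431 / 731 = -1.96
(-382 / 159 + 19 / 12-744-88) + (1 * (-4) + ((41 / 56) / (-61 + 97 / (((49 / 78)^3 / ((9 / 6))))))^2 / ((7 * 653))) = -21285916041778080865103911 / 25436697066380290590912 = -836.82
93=93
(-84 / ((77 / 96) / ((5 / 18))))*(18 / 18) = -29.09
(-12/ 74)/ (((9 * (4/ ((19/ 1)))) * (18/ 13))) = -247/ 3996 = -0.06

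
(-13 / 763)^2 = 169 / 582169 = 0.00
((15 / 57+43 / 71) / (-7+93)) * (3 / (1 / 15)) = 0.45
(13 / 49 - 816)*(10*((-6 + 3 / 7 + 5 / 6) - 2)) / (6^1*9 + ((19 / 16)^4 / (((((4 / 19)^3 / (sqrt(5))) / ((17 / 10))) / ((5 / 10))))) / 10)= 143279400205384270479360000 / 61560811261538847401633 - 144193431577145027801907200*sqrt(5) / 184682433784616542204899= 581.60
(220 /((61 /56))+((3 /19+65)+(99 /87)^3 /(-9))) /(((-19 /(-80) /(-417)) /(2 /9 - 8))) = 5873929180924000 /1611210507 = 3645662.16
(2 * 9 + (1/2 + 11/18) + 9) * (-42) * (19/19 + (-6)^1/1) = 17710/3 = 5903.33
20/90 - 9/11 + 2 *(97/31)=17377/3069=5.66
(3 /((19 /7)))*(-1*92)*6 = -11592 /19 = -610.11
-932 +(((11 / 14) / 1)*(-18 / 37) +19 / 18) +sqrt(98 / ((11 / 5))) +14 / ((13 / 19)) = -55203893 / 60606 +7*sqrt(110) / 11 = -904.19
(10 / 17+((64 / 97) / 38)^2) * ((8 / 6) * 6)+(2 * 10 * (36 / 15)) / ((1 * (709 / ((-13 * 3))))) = 84661711680 / 40939810397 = 2.07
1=1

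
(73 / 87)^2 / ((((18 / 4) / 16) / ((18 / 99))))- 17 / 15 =-2540929 / 3746655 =-0.68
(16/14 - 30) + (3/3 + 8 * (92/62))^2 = 920285/6727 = 136.80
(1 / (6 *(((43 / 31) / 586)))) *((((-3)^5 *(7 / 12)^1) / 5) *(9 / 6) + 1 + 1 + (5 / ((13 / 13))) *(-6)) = -25623143 / 5160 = -4965.73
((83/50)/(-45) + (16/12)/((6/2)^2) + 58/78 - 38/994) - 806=-35115456289/43611750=-805.18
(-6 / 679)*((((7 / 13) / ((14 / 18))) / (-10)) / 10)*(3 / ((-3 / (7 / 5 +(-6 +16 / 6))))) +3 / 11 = 6623121 / 24274250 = 0.27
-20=-20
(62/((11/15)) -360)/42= -505/77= -6.56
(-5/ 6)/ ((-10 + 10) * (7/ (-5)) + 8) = -5/ 48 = -0.10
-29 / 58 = -1 / 2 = -0.50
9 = 9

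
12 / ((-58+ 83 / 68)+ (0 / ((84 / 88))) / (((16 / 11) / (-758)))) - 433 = -557543 / 1287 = -433.21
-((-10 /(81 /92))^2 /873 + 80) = -459066640 /5727753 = -80.15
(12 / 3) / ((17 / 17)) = 4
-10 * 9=-90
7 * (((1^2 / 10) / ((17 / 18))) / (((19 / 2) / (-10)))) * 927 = -233604 / 323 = -723.23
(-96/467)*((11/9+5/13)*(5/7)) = -30080/127491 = -0.24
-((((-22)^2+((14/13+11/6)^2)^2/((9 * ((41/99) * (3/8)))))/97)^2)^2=-8614580371359871424646845367120555653719140625/9286692765801423191513479700365515493594896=-927.63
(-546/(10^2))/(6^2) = -0.15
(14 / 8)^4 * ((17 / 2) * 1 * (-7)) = -285719 / 512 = -558.04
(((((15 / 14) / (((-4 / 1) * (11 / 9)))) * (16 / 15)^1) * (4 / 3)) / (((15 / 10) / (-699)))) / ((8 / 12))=217.87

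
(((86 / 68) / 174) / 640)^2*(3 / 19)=1849 / 90792217804800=0.00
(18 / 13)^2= 324 / 169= 1.92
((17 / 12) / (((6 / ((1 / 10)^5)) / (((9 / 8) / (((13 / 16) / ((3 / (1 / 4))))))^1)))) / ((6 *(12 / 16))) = 17 / 1950000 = 0.00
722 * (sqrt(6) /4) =442.13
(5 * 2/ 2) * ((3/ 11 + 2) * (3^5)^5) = 105911076180375/ 11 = 9628279652761.36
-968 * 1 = -968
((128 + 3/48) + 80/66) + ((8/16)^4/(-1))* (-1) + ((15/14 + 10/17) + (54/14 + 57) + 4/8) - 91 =101.35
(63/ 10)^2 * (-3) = -11907/ 100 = -119.07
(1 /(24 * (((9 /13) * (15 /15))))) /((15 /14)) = 91 /1620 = 0.06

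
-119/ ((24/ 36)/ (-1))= 357/ 2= 178.50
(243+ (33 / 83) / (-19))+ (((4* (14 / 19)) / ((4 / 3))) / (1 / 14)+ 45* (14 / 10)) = 336.93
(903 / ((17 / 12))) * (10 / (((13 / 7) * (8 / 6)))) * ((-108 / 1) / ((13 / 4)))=-245760480 / 2873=-85541.41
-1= -1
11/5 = 2.20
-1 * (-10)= 10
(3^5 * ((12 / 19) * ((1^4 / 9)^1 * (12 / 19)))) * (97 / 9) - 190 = -26686 / 361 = -73.92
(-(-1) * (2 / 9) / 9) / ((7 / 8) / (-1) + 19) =16 / 11745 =0.00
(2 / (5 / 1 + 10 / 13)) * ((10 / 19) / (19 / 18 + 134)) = 24 / 17765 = 0.00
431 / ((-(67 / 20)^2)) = -172400 / 4489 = -38.40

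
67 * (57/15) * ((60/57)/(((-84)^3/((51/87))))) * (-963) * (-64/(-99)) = 487492/2954259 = 0.17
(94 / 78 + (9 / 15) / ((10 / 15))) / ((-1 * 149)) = -821 / 58110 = -0.01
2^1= 2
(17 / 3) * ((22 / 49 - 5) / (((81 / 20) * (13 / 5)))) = -379100 / 154791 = -2.45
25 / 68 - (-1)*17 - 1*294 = -18811 / 68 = -276.63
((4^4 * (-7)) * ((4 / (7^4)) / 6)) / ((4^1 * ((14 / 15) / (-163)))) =52160 / 2401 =21.72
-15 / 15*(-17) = 17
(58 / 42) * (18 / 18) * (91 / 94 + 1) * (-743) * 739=-2945798105 / 1974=-1492298.94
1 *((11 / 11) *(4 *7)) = 28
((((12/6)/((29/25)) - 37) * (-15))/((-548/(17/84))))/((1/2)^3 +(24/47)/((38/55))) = -0.23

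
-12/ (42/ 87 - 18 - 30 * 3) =174/ 1559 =0.11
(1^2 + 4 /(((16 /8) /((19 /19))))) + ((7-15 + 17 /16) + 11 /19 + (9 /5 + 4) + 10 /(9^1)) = 48599 /13680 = 3.55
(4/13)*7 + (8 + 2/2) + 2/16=1173/104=11.28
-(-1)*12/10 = 1.20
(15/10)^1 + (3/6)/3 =5/3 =1.67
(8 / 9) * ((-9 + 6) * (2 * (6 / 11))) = -32 / 11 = -2.91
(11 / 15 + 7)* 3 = 116 / 5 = 23.20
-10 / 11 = -0.91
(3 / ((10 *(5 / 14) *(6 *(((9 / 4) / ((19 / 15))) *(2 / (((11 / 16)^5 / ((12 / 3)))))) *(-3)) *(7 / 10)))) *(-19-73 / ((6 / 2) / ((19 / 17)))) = 1802321741 / 54145843200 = 0.03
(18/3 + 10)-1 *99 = -83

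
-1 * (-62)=62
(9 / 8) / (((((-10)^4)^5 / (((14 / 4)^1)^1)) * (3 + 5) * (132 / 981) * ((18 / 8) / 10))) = 2289 / 14080000000000000000000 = 0.00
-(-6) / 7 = 6 / 7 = 0.86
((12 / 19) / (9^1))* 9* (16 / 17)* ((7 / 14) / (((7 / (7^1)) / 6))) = 576 / 323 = 1.78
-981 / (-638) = 981 / 638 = 1.54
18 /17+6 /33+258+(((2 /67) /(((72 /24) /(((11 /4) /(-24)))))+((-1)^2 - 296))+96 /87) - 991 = -53663509189 /52321104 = -1025.66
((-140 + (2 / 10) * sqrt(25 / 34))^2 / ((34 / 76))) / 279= 12661619 / 80631 - 5320 * sqrt(34) / 80631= 156.65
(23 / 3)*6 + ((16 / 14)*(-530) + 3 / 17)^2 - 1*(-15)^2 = 5189964662 / 14161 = 366497.05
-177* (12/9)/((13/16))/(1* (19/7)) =-26432/247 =-107.01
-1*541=-541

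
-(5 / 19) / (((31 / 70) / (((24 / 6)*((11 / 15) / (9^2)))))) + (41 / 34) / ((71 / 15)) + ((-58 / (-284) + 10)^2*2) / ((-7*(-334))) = 0.32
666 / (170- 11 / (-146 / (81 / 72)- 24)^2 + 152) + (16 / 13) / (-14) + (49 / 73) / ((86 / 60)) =431418268765882 / 176181430770709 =2.45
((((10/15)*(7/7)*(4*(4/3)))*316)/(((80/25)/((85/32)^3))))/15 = 438.69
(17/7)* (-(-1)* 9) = 21.86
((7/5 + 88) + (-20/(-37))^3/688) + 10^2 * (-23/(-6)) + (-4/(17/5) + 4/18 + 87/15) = 795757188992/1666230435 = 477.58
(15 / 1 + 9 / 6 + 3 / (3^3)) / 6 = 2.77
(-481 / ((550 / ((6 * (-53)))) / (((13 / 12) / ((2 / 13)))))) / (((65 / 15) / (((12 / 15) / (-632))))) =-0.57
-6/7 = -0.86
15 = 15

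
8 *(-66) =-528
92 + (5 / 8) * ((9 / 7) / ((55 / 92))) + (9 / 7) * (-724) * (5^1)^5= -63994375 / 22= -2908835.23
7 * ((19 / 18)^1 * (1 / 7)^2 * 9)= 19 / 14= 1.36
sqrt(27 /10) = 3*sqrt(30) /10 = 1.64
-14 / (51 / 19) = -266 / 51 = -5.22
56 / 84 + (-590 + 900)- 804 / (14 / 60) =-65836 / 21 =-3135.05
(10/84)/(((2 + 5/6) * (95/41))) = 41/2261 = 0.02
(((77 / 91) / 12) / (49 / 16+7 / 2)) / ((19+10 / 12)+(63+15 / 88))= 3872 / 29911245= 0.00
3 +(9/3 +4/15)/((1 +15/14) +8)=7031/2115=3.32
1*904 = 904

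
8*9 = 72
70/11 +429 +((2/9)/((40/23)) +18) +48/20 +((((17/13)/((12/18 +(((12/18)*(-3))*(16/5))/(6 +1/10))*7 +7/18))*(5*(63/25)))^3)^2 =8930537276432789561858643905560901/63935492842009037300095687500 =139680.43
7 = 7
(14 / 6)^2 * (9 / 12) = 49 / 12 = 4.08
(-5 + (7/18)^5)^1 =-9431033/1889568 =-4.99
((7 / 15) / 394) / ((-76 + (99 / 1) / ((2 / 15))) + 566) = 7 / 7284075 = 0.00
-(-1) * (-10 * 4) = -40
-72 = -72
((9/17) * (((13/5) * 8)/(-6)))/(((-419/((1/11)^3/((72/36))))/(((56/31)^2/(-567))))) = -11648/1229980301055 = -0.00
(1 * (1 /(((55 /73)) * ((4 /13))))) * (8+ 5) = 12337 /220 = 56.08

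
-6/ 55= -0.11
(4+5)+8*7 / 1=65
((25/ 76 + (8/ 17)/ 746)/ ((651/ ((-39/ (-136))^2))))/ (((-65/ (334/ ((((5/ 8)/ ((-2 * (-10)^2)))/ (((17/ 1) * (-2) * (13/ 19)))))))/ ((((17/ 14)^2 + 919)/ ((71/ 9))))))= -21835571830417917/ 117513572784524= -185.81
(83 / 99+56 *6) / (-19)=-33347 / 1881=-17.73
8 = 8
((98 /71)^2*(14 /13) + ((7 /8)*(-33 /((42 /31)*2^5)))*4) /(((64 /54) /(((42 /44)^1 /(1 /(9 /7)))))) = -0.63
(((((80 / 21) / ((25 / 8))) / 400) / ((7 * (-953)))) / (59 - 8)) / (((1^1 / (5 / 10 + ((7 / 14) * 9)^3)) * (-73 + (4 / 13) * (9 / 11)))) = 0.00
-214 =-214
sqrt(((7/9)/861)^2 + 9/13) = sqrt(143377702)/14391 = 0.83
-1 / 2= -0.50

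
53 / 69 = 0.77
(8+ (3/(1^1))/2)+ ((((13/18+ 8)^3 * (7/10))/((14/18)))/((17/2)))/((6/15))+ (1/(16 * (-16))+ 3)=66323311/352512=188.14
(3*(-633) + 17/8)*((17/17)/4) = -15175/32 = -474.22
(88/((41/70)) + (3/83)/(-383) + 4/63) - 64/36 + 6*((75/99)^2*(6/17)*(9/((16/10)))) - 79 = 76.37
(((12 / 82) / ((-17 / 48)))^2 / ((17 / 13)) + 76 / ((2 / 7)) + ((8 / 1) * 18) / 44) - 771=-45568196815 / 90846283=-501.60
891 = 891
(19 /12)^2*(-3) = -7.52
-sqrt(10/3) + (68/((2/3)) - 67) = 35 - sqrt(30)/3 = 33.17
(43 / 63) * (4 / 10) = 86 / 315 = 0.27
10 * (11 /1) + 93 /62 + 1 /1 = 225 /2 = 112.50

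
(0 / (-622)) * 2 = 0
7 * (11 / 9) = 77 / 9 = 8.56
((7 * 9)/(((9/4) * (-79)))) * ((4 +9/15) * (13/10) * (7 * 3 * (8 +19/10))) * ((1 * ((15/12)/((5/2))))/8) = -27.54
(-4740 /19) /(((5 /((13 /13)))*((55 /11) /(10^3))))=-189600 /19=-9978.95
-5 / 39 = -0.13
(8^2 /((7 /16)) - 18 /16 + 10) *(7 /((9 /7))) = 60823 /72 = 844.76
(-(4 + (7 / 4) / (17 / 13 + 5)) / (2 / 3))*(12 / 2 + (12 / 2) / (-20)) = -36.57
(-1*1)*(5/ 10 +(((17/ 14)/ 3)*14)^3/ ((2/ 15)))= -12287/ 9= -1365.22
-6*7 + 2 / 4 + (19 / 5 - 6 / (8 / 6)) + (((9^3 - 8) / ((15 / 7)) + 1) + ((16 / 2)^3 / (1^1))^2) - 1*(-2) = 3936619 / 15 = 262441.27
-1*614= -614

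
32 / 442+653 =144329 / 221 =653.07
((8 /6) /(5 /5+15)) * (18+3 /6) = 37 /24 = 1.54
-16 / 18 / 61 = -8 / 549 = -0.01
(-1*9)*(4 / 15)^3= -64 / 375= -0.17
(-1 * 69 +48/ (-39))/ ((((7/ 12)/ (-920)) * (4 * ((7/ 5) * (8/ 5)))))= 7874625/ 637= 12362.05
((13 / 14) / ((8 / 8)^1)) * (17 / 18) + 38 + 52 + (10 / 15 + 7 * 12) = 44237 / 252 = 175.54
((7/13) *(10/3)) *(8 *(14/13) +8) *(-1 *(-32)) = 161280/169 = 954.32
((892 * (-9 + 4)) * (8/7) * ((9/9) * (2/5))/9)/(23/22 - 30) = 313984/40131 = 7.82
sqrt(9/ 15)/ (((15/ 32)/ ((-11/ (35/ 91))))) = -4576 * sqrt(15)/ 375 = -47.26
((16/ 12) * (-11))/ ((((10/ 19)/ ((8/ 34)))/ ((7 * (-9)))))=35112/ 85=413.08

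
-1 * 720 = -720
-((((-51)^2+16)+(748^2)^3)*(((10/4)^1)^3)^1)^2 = -479335065119781245089486192829058765625/64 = -7489610392496581954523222000000000000.00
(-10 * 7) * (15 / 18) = -175 / 3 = -58.33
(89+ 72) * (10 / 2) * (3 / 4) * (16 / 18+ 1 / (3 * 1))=8855 / 12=737.92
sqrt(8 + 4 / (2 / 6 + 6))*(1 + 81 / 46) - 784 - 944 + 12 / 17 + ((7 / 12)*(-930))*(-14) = 127*sqrt(779) / 437 + 99751 / 17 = 5875.82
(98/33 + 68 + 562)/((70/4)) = 5968/165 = 36.17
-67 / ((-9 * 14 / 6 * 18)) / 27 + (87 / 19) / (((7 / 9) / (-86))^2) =75990403207 / 1357398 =55982.40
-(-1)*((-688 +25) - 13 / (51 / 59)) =-34580 / 51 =-678.04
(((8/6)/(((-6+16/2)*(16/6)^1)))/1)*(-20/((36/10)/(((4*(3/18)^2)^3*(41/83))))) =-1025/1089126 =-0.00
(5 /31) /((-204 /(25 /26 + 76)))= -3335 /54808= -0.06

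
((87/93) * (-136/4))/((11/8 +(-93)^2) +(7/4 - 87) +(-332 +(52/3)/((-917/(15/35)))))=-50633072/13106397589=-0.00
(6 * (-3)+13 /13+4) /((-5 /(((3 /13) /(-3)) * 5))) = -1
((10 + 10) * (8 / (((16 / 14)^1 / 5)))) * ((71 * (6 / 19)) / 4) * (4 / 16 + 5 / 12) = 2615.79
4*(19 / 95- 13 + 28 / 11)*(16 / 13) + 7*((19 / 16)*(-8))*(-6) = 249189 / 715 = 348.52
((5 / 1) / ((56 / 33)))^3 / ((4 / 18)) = 40429125 / 351232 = 115.11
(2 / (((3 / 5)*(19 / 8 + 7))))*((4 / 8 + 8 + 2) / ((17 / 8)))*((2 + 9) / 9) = 4928 / 2295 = 2.15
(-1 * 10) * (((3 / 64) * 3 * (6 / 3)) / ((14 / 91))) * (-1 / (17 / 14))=4095 / 272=15.06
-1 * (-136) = 136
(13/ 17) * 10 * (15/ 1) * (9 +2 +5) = 31200/ 17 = 1835.29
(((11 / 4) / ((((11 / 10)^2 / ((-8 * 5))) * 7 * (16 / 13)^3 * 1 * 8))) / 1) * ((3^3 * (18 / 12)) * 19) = -670.04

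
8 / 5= 1.60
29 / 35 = 0.83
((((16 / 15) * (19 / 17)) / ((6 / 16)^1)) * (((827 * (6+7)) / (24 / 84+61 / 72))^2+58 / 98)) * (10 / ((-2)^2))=1749397310169695168 / 2444329377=715696225.98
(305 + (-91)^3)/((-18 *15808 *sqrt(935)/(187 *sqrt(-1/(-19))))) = 376633 *sqrt(17765)/13515840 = 3.71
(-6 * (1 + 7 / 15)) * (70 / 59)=-616 / 59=-10.44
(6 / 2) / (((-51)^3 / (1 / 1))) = -1 / 44217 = -0.00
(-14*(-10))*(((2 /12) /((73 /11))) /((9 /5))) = 3850 /1971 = 1.95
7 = 7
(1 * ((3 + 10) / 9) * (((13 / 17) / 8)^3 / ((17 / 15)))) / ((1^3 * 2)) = 142805 / 256576512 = 0.00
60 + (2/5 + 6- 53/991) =328747/4955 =66.35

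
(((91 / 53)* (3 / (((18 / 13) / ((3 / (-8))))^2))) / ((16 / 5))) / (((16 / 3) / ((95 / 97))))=7305025 / 336920576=0.02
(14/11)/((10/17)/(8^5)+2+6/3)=3899392/12255287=0.32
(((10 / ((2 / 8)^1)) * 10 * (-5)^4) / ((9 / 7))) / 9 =1750000 / 81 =21604.94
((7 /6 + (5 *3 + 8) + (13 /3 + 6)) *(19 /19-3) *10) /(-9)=230 /3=76.67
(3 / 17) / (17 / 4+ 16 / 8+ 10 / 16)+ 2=1894 / 935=2.03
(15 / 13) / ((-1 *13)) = -15 / 169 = -0.09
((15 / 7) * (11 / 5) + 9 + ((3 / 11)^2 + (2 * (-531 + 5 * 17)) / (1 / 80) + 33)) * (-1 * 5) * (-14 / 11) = -604022900 / 1331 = -453811.34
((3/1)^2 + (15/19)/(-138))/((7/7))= 7861/874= 8.99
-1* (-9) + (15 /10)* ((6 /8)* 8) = 18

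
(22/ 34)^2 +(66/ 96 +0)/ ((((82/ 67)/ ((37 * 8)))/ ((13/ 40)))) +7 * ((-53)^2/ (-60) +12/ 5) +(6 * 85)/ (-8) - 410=-4153077181/ 5687520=-730.21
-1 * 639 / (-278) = 639 / 278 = 2.30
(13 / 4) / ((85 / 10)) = 13 / 34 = 0.38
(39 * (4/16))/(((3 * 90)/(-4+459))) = 1183/72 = 16.43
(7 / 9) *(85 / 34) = 35 / 18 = 1.94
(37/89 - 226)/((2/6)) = -60231/89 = -676.75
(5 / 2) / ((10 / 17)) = 17 / 4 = 4.25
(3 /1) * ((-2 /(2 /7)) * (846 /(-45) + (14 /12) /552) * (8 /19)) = 2179051 /13110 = 166.21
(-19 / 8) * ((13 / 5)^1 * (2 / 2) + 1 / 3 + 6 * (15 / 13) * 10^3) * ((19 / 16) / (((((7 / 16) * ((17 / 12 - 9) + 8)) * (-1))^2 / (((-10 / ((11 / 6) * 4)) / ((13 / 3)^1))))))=421248809088 / 2277275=184979.33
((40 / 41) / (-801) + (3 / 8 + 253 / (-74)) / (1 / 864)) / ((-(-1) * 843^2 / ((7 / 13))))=-22369854556 / 11225781852129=-0.00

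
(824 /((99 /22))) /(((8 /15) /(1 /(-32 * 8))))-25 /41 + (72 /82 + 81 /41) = 14213 /15744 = 0.90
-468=-468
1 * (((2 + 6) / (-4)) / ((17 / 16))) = -32 / 17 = -1.88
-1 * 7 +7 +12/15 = 0.80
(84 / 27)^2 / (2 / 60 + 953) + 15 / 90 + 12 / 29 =26443939 / 44773506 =0.59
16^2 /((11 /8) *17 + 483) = 2048 /4051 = 0.51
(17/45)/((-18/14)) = -119/405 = -0.29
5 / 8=0.62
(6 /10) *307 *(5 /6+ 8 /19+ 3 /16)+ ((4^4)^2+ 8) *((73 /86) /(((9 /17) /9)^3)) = 3573111560375 /13072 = 273340847.64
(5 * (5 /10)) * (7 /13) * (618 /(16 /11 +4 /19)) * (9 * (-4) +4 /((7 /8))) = -5919925 /377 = -15702.72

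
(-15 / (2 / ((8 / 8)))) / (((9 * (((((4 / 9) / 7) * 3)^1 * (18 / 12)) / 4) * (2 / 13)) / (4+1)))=-2275 / 6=-379.17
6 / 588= 1 / 98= 0.01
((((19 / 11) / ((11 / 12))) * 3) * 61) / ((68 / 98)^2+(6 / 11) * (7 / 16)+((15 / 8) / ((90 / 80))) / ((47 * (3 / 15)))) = 113002277472 / 294087299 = 384.25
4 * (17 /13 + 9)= 536 /13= 41.23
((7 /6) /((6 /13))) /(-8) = -91 /288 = -0.32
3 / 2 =1.50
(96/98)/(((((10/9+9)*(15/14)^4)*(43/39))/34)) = 60928/26875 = 2.27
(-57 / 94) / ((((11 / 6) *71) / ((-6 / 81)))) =38 / 110121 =0.00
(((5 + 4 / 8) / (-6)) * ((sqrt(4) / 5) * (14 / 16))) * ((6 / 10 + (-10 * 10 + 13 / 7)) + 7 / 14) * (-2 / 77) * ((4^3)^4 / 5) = -7122976768 / 2625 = -2713514.96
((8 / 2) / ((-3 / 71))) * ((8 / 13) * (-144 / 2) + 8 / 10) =4118.73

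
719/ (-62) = -11.60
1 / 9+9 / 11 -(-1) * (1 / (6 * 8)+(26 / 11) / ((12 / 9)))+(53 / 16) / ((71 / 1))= 155735 / 56232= 2.77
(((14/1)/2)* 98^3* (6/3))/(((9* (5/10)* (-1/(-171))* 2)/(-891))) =-223068151152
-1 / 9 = -0.11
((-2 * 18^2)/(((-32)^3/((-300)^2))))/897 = 151875/76544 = 1.98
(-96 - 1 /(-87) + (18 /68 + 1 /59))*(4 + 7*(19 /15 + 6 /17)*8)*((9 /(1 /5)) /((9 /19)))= -3831757177106 /4450311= -861008.85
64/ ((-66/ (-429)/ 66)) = 27456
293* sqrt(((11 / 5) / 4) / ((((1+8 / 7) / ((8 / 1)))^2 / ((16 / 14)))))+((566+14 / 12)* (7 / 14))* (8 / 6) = 1245.36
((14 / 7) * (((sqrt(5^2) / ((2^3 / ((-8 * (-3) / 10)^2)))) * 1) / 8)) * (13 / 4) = 117 / 40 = 2.92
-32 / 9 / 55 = -32 / 495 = -0.06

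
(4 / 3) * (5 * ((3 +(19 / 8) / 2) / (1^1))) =335 / 12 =27.92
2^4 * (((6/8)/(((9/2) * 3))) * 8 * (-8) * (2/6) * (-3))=512/9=56.89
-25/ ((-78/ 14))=175/ 39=4.49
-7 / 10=-0.70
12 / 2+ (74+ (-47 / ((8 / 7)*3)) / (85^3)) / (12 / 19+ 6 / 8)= 23044420249 / 386898750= 59.56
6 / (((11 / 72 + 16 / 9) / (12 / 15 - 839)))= -1810512 / 695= -2605.05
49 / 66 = 0.74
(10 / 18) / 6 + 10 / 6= 95 / 54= 1.76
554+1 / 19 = 10527 / 19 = 554.05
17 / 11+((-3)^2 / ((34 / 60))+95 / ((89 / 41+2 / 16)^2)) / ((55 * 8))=688146463 / 424122732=1.62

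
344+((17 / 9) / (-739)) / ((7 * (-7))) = 112109273 / 325899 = 344.00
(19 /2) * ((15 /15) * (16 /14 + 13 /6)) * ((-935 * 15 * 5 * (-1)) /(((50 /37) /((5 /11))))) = 41529725 /56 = 741602.23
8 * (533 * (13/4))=13858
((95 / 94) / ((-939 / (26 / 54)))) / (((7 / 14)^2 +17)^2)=-9880 / 5673164751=-0.00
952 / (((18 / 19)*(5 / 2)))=18088 / 45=401.96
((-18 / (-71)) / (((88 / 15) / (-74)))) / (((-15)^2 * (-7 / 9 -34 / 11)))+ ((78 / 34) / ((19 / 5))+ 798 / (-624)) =-3066771031 / 4567336280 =-0.67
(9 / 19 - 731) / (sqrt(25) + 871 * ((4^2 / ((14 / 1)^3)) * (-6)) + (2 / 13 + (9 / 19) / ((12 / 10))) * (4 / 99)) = 1225440216 / 42691991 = 28.70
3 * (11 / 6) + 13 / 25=301 / 50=6.02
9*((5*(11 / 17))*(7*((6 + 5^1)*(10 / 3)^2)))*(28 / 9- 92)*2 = -677600000 / 153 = -4428758.17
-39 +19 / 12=-37.42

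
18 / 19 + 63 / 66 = 795 / 418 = 1.90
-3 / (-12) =1 / 4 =0.25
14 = 14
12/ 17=0.71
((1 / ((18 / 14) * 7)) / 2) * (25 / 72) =0.02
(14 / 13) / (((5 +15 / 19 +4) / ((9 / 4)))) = 399 / 1612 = 0.25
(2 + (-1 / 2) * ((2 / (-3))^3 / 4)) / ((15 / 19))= 209 / 81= 2.58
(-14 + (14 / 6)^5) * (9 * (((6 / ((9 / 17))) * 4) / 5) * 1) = 364616 / 81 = 4501.43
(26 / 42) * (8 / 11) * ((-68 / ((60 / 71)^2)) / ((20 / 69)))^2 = 50504521638493 / 1039500000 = 48585.40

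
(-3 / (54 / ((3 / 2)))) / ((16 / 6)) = -1 / 32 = -0.03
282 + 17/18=5093/18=282.94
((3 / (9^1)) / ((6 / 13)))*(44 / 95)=286 / 855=0.33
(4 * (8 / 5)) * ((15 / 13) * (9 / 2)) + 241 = 3565 / 13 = 274.23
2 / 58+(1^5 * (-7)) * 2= -405 / 29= -13.97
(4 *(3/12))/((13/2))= 2/13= 0.15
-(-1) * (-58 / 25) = -58 / 25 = -2.32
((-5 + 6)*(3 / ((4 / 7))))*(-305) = -6405 / 4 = -1601.25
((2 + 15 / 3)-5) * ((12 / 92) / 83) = 6 / 1909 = 0.00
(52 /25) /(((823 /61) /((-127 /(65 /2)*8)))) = -495808 /102875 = -4.82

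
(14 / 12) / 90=7 / 540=0.01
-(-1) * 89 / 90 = 89 / 90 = 0.99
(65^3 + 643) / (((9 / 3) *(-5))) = -91756 / 5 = -18351.20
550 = 550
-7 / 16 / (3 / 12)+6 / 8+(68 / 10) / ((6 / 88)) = 1481 / 15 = 98.73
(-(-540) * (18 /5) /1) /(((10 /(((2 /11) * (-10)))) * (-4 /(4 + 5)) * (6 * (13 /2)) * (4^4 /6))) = 2187 /4576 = 0.48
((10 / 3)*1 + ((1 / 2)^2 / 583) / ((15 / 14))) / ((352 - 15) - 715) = -58307 / 6611220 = -0.01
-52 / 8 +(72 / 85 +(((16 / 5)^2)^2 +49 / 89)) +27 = 239725811 / 1891250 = 126.76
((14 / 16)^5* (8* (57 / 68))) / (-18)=-319333 / 1671168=-0.19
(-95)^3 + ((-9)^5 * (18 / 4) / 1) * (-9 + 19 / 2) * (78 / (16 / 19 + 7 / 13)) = -5704100903 / 682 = -8363784.32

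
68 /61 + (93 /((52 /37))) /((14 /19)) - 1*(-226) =14073831 /44408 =316.92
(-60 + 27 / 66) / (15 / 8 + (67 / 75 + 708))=-393300 / 4691071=-0.08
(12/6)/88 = 1/44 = 0.02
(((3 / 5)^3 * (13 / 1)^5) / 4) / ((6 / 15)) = 10024911 / 200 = 50124.56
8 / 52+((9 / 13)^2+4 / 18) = 1301 / 1521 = 0.86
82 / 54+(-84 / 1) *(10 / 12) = -1849 / 27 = -68.48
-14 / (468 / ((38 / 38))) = -7 / 234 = -0.03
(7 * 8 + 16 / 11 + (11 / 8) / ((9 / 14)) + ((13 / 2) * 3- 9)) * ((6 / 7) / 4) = 27757 / 1848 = 15.02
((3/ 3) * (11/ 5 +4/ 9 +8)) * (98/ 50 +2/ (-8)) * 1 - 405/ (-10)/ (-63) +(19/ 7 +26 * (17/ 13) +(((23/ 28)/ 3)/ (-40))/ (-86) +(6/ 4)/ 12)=392974823/ 7224000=54.40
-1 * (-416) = 416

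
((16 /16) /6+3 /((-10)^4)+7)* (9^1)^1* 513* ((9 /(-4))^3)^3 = -128196994663958139 /2621440000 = -48903272.50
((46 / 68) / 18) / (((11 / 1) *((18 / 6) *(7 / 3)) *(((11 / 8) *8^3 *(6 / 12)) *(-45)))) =-0.00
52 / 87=0.60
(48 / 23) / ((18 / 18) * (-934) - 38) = -4 / 1863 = -0.00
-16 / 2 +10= 2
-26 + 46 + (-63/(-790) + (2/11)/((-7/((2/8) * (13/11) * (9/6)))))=26856517/1338260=20.07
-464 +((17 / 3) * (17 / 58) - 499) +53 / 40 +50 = -3166849 / 3480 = -910.01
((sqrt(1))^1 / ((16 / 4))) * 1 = 0.25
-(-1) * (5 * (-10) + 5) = -45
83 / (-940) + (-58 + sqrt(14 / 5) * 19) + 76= 16837 / 940 + 19 * sqrt(70) / 5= 49.70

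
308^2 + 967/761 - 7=72187144/761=94858.27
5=5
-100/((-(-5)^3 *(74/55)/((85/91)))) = -1870/3367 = -0.56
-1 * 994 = -994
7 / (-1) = -7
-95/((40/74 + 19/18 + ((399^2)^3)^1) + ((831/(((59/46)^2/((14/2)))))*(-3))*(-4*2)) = -220242870/9354393320896335799897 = -0.00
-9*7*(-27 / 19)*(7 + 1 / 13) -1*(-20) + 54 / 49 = 7923506 / 12103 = 654.67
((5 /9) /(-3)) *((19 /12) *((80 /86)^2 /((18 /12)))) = -76000 /449307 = -0.17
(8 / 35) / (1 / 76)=608 / 35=17.37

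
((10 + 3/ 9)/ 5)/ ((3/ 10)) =62/ 9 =6.89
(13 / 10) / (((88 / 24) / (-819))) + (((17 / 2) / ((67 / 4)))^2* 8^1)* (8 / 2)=-139314029 / 493790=-282.13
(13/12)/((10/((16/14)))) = 0.12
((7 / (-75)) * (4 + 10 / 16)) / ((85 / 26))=-3367 / 25500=-0.13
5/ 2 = 2.50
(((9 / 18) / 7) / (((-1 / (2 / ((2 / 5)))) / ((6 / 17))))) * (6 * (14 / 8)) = -45 / 34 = -1.32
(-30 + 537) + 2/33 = 16733/33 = 507.06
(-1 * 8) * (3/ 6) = -4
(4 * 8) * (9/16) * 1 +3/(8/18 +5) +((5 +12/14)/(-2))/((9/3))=5167/294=17.57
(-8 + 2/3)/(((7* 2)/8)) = -88/21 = -4.19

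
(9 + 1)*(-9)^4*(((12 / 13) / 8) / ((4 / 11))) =1082565 / 52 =20818.56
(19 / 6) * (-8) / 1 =-76 / 3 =-25.33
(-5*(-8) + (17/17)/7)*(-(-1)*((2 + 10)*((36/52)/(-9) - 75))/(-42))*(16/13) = 8776192/8281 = 1059.80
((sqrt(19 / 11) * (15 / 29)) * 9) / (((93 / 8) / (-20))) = -7200 * sqrt(209) / 9889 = -10.53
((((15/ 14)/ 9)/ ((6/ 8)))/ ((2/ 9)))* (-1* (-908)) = 4540/ 7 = 648.57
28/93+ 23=23.30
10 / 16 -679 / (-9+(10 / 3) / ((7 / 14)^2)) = -16231 / 104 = -156.07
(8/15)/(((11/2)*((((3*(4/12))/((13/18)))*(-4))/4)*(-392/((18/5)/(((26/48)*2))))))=8/13475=0.00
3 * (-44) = -132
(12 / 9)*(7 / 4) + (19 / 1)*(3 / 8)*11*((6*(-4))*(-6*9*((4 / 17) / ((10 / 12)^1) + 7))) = 188623513 / 255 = 739700.05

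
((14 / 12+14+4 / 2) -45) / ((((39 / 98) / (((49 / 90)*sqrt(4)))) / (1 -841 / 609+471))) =-566108123 / 15795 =-35840.97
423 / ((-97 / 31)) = -13113 / 97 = -135.19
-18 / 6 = -3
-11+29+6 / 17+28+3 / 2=1627 / 34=47.85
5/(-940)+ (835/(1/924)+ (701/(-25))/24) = 21757394903/28200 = 771538.83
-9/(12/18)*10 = -135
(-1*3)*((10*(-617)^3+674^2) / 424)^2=-4136225837907822987 / 44944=-92030656770821.98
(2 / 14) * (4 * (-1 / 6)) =-2 / 21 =-0.10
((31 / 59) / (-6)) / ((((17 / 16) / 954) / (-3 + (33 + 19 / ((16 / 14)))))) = -3677034 / 1003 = -3666.04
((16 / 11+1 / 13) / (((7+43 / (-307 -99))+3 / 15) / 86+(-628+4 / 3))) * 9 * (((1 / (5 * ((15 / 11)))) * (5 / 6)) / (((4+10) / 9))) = -7373511 / 4266173561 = -0.00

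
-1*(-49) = 49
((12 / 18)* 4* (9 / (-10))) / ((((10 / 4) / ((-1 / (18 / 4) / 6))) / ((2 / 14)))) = 8 / 1575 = 0.01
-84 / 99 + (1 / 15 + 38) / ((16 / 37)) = 76719 / 880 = 87.18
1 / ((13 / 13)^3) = 1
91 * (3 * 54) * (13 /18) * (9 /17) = 95823 /17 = 5636.65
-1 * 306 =-306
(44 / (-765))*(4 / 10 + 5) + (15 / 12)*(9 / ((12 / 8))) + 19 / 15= 21563 / 2550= 8.46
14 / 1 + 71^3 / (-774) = -347075 / 774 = -448.42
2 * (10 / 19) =20 / 19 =1.05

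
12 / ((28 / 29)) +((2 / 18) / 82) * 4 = 32117 / 2583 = 12.43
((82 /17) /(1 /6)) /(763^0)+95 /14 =35.73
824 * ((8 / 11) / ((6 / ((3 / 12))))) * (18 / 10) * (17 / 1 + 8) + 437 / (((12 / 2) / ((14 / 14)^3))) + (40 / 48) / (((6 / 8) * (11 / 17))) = 237241 / 198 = 1198.19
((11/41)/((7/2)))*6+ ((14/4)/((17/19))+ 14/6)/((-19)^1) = 0.13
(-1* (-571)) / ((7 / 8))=4568 / 7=652.57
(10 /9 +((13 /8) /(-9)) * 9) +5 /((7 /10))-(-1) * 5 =5861 /504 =11.63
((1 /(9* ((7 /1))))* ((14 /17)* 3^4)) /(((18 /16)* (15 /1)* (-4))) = -4 /255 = -0.02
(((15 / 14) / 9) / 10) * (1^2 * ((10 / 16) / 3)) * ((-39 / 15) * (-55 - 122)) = 767 / 672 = 1.14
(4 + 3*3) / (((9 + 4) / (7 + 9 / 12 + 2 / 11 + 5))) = 569 / 44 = 12.93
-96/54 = -16/9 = -1.78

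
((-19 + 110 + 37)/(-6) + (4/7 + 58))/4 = 391/42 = 9.31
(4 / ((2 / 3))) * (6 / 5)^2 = 8.64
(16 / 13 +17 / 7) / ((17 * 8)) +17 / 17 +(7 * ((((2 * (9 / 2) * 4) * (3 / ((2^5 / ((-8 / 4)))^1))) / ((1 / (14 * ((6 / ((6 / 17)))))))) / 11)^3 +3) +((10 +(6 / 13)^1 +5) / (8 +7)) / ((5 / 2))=-4489835763451821 / 205905700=-21805300.99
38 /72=19 /36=0.53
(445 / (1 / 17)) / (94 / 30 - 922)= -113475 / 13783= -8.23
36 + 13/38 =1381/38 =36.34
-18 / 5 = -3.60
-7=-7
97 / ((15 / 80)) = 517.33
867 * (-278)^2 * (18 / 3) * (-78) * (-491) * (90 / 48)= 28869369996870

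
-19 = -19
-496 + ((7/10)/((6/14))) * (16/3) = -21928/45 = -487.29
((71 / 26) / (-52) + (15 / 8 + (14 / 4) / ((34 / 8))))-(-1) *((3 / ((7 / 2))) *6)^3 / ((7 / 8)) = 1090593906 / 6898073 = 158.10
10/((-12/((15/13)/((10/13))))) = -5/4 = -1.25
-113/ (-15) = 113/ 15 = 7.53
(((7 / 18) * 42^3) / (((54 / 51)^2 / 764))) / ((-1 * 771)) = -530131196 / 20817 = -25466.26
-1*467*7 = -3269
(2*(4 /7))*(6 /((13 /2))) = 96 /91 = 1.05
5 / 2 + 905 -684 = 447 / 2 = 223.50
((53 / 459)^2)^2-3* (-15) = 45.00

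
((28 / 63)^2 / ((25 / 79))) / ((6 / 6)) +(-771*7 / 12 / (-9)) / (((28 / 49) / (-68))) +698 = -42509369 / 8100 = -5248.07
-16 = -16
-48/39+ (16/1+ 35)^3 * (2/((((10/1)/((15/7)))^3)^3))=-131345769043/134296804096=-0.98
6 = 6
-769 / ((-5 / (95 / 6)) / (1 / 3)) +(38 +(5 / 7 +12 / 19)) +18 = 2080549 / 2394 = 869.07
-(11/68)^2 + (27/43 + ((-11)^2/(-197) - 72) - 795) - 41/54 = -917744458157/1057587408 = -867.77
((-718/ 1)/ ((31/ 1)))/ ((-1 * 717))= 718/ 22227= 0.03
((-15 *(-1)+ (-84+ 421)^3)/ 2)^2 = 366201192595456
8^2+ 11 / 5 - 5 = 306 / 5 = 61.20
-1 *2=-2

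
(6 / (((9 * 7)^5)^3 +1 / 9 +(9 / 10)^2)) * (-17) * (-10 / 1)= 918000 / 879732732574030927347535507129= 0.00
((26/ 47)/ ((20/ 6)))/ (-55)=-39/ 12925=-0.00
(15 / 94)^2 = 225 / 8836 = 0.03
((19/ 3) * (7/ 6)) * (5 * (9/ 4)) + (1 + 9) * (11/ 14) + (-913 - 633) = -81481/ 56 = -1455.02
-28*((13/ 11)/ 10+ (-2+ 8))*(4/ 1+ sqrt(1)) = -9422/ 11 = -856.55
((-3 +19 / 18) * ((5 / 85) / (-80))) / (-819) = -1 / 572832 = -0.00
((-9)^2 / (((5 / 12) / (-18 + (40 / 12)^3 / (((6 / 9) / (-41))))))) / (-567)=82648 / 105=787.12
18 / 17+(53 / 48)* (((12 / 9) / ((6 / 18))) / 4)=1765 / 816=2.16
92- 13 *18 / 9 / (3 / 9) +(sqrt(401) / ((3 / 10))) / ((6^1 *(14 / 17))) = 85 *sqrt(401) / 126 +14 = 27.51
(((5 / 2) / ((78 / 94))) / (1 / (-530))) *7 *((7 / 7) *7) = -3051475 / 39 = -78242.95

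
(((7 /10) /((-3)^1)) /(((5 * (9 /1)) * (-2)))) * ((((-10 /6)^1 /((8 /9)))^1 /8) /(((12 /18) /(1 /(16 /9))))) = -21 /40960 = -0.00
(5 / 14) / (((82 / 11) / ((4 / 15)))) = 11 / 861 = 0.01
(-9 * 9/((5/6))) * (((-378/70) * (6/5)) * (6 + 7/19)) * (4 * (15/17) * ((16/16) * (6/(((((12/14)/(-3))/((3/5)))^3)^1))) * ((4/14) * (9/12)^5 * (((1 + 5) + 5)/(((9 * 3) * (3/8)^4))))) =-1098820.18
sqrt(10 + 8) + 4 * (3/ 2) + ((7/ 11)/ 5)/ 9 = 3 * sqrt(2) + 2977/ 495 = 10.26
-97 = -97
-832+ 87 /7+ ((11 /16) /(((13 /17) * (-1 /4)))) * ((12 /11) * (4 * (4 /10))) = -375761 /455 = -825.85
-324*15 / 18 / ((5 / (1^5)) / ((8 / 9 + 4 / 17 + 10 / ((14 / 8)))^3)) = -785733016448 / 45499293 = -17269.13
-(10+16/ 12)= -34/ 3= -11.33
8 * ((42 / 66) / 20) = 14 / 55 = 0.25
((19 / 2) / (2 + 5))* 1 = 19 / 14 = 1.36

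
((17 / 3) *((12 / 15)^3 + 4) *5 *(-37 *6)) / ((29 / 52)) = -36894624 / 725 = -50889.14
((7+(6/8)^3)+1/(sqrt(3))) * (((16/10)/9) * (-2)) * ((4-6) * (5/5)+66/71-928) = 351808 * sqrt(3)/3195+522215/213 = 2642.43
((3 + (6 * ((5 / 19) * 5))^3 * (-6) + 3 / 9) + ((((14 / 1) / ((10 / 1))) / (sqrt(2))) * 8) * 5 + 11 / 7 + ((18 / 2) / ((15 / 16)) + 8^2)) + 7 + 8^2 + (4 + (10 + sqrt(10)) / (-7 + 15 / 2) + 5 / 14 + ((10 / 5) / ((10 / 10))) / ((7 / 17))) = -3995074871 / 1440390 + 2 * sqrt(10) + 28 * sqrt(2) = -2727.68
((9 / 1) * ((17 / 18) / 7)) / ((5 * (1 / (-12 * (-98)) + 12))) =1428 / 70565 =0.02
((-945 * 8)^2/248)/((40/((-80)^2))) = 1143072000/31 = 36873290.32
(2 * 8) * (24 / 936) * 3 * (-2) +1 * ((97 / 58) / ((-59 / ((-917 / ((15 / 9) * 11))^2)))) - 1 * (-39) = -4626263011 / 134570150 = -34.38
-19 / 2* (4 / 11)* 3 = -114 / 11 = -10.36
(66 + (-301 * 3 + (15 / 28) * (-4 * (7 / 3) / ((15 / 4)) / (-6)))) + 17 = -7378 / 9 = -819.78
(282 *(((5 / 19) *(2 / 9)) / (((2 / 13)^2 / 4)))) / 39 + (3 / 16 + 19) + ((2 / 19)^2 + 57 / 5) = 26527583 / 259920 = 102.06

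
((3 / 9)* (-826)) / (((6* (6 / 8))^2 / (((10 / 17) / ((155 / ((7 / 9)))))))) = -46256 / 1152549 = -0.04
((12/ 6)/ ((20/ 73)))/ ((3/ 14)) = 34.07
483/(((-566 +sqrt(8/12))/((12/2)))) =-2460402/480533-1449 * sqrt(6)/480533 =-5.13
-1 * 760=-760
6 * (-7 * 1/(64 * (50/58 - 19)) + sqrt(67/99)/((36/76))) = 609/16832 + 38 * sqrt(737)/99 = 10.46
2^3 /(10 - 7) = 8 /3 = 2.67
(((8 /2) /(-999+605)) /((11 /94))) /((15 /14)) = -2632 /32505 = -0.08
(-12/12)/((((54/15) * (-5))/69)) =23/6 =3.83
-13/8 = -1.62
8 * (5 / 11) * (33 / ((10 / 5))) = 60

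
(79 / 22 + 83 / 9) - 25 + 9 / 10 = -5587 / 495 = -11.29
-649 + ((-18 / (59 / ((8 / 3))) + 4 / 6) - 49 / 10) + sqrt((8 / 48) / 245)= -1157663 / 1770 + sqrt(30) / 210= -654.02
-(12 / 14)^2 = -36 / 49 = -0.73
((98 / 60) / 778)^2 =2401 / 544755600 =0.00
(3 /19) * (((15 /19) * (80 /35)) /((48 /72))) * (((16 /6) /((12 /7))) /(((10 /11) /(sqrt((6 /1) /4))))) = 132 * sqrt(6) /361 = 0.90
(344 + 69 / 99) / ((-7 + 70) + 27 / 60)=227500 / 41877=5.43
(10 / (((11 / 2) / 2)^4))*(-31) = -79360 / 14641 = -5.42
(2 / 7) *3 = 6 / 7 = 0.86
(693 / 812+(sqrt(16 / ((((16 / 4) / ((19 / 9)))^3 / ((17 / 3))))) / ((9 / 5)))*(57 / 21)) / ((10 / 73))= 7227 / 1160+26353*sqrt(969) / 20412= 46.42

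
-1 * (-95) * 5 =475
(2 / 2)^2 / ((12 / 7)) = 7 / 12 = 0.58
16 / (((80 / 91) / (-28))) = -2548 / 5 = -509.60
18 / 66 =0.27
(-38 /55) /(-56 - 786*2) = 19 /44770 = 0.00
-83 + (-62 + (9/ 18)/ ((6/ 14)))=-863/ 6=-143.83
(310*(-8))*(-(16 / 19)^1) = 2088.42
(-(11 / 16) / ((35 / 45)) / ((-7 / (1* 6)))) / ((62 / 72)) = 2673 / 3038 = 0.88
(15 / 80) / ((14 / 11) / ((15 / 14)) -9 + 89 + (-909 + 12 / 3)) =-495 / 2174864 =-0.00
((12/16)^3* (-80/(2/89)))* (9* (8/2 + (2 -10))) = 108135/2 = 54067.50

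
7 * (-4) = -28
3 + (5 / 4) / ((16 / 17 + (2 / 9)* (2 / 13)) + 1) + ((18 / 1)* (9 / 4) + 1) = 709307 / 15716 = 45.13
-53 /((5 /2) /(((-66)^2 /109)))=-461736 /545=-847.22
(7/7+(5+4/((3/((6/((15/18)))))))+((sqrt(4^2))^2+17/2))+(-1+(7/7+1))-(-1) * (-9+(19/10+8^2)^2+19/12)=328237/75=4376.49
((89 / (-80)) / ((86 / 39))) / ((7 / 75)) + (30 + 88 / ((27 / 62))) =58948357 / 260064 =226.67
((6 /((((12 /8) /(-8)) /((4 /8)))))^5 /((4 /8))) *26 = -54525952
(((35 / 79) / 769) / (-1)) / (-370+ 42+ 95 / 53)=1855 / 1050324039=0.00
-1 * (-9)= 9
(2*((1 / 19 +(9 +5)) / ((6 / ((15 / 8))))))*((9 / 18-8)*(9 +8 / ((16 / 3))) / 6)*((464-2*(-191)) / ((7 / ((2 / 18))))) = -941175 / 608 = -1547.99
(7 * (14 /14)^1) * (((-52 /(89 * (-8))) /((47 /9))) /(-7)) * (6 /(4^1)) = -351 /16732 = -0.02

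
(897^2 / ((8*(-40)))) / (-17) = 804609 / 5440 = 147.91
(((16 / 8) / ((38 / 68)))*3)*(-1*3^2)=-1836 / 19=-96.63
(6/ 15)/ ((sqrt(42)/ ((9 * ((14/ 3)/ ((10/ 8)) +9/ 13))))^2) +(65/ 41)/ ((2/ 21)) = 385062549/ 12125750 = 31.76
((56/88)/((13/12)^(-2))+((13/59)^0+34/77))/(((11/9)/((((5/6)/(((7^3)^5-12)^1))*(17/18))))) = 2062525/6948606986919170496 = 0.00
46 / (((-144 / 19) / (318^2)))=-613766.50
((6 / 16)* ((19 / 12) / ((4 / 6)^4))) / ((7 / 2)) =1539 / 1792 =0.86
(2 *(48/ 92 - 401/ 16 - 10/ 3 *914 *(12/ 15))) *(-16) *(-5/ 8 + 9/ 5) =127741723/ 1380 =92566.47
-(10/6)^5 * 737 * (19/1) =-43759375/243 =-180079.73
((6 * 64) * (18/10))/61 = 3456/305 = 11.33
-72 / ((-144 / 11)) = 11 / 2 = 5.50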